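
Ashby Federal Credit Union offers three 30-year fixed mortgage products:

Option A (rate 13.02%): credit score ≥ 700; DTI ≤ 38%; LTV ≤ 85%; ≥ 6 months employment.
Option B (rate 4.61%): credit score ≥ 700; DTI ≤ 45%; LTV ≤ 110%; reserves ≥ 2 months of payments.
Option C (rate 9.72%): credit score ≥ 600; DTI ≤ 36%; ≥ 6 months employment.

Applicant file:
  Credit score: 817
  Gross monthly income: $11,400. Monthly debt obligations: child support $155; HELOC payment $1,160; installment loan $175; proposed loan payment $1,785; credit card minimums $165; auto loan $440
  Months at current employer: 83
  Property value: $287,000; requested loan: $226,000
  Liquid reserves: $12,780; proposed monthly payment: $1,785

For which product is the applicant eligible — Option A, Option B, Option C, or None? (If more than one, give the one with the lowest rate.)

Option B

Total debts = (155 + 1,160 + 175 + 1,785 + 165 + 440) = 3,880; DTI = 3,880/11,400 = 34%.
LTV = 226,000/287,000 = 78.7%.
Reserves = 12,780/1,785 = 7.2 months.
Option A: score 817 ≥ 700; DTI 34% ≤ 38%; LTV 78.7% ≤ 85%; employment 83 ≥ 6 mo → qualifies.
Option B: score 817 ≥ 700; DTI 34% ≤ 45%; LTV 78.7% ≤ 110%; reserves 7.2 ≥ 2 mo → qualifies.
Option C: score 817 ≥ 600; DTI 34% ≤ 36%; employment 83 ≥ 6 mo → qualifies.
Qualifying: Option A, Option B, Option C. Lowest rate is 4.61% → Option B.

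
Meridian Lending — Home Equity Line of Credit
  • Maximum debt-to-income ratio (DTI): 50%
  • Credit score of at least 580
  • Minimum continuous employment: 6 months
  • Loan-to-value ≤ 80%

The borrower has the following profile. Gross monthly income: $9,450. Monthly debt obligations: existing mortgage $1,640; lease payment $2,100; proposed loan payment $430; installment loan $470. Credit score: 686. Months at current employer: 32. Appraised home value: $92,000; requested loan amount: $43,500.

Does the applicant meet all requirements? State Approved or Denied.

Approved

Total monthly debts = (1,640 + 2,100 + 430 + 470) = 4,640. DTI: 4,640 ÷ 9,450 = 49.1%, within the 50% cap
Credit score 686 ≥ 580 (meets)
Employment 32 ≥ 6 months
LTV = 43,500/92,000 = 47.3% ≤ 80%
All criteria satisfied.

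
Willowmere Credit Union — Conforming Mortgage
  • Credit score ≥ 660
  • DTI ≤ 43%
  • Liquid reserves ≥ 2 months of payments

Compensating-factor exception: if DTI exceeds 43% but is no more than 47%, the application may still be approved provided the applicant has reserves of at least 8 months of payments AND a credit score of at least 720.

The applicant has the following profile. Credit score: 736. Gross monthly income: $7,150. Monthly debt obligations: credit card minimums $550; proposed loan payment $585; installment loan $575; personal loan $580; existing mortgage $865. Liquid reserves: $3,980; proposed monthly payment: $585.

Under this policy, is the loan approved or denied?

Credit score 736 ≥ 660 (meets base)
Total debts = (550 + 585 + 575 + 580 + 865) = 3,155. DTI: 3,155 ÷ 7,150 = 44.1%, over the 43% base limit.
Reserves = 3,980/585 = 6.8 months ≥ 2
44.1% falls in the override range (43%–47%), so the compensating-factor test applies.
Reserves 6.8 < 8 months; credit score 736 ≥ 720.
Override conditions not both satisfied; exception does not apply.

Denied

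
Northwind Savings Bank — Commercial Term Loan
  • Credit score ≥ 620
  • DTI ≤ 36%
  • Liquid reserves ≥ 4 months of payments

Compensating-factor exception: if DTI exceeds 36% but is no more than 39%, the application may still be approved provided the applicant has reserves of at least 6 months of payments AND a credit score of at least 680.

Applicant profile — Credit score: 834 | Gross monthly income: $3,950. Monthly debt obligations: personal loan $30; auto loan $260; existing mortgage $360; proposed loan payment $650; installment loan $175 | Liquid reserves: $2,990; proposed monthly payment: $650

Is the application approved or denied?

Credit score 834 ≥ 620 (meets base)
Total debts = (30 + 260 + 360 + 650 + 175) = 1,475. DTI = 1,475/3,950 = 37.3% > 36% — standard DTI limit exceeded.
Reserves: 2,990 ÷ 650 = 4.6 months (meets 4-month minimum)
37.3% falls in the override range (36%–39%), so the compensating-factor test applies.
Override check — reserves: 4.6 mo (short of 6); score: 834 (ok).
Override conditions not both satisfied; exception does not apply.

Denied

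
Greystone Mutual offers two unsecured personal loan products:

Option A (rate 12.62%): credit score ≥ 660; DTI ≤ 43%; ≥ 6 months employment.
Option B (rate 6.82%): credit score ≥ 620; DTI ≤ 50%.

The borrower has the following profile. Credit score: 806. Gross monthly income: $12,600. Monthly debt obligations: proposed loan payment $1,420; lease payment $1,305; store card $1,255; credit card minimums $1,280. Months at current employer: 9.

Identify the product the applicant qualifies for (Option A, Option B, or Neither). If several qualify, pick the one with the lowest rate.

Option B

Total debts = (1,420 + 1,305 + 1,255 + 1,280) = 5,260; DTI = 5,260/12,600 = 41.7%.
Option A: score 806 ≥ 660; DTI 41.7% ≤ 43%; employment 9 ≥ 6 mo → qualifies.
Option B: score 806 ≥ 620; DTI 41.7% ≤ 50% → qualifies.
Qualifying: Option A, Option B. Lowest rate is 6.82% → Option B.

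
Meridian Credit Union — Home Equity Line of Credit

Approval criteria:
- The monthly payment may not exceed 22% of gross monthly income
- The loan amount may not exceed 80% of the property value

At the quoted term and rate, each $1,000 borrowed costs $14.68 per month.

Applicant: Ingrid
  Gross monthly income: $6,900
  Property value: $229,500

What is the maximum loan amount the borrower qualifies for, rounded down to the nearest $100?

Payment cap: 22% × $6,900 = $1,518/month.
At $14.68 per $1,000, that supports 1,518/14.68 × 1,000 ≈ $103,405 → $103,400.
LTV cap: 80% × $229,500 = $183,600 → $183,600.
Binding constraint: payment-to-income.

$103,400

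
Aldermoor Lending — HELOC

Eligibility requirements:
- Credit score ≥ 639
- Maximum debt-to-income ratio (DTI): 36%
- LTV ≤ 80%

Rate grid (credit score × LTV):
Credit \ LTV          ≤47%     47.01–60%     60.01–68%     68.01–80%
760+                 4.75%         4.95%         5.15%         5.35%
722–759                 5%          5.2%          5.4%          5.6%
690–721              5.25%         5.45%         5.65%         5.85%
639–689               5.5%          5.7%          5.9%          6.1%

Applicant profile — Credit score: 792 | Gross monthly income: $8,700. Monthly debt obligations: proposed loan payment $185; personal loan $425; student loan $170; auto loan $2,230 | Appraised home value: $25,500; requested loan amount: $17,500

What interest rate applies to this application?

Credit score 792 ≥ 639; Total monthly debts = (185 + 425 + 170 + 2,230) = 3,010. Debt-to-income = 3,010/8,700 = 34.6% — meets 36% limit
LTV = 17,500/25,500 = 68.6% ≤ 80%
Score 792 is in the 760+ band; LTV 68.6% is in the 68.01–80% band → 5.35%.

5.35%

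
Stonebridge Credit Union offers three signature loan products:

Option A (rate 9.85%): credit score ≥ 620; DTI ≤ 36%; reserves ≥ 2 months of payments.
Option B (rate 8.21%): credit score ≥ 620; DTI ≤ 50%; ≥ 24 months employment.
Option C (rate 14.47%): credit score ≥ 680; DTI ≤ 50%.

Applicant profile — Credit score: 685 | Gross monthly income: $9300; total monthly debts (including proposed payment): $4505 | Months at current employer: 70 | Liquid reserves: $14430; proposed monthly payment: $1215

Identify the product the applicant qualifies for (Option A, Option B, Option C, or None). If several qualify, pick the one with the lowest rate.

DTI = 4,505/9,300 = 48.4%.
Reserves = 14,430/1,215 = 11.9 months.
Option A: score 685 ≥ 620; DTI 48.4% > 36%; reserves 11.9 ≥ 2 mo → does not qualify.
Option B: score 685 ≥ 620; DTI 48.4% ≤ 50%; employment 70 ≥ 24 mo → qualifies.
Option C: score 685 ≥ 680; DTI 48.4% ≤ 50% → qualifies.
Qualifying: Option B, Option C. Lowest rate is 8.21% → Option B.

Option B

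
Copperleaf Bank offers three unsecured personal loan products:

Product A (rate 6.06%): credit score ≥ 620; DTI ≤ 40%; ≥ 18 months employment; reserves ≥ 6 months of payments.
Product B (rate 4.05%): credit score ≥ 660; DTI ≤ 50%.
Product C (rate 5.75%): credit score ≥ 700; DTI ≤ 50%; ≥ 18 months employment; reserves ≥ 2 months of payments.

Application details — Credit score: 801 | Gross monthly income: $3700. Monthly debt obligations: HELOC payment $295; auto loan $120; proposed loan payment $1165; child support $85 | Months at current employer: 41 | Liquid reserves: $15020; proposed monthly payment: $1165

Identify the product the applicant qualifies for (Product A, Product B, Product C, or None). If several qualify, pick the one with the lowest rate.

Product B

Total debts = (295 + 120 + 1,165 + 85) = 1,665; DTI = 1,665/3,700 = 45%.
Reserves = 15,020/1,165 = 12.9 months.
Product A: score 801 ≥ 620; DTI 45% > 40%; employment 41 ≥ 18 mo; reserves 12.9 ≥ 6 mo → does not qualify.
Product B: score 801 ≥ 660; DTI 45% ≤ 50% → qualifies.
Product C: score 801 ≥ 700; DTI 45% ≤ 50%; employment 41 ≥ 18 mo; reserves 12.9 ≥ 2 mo → qualifies.
Qualifying: Product B, Product C. Lowest rate is 4.05% → Product B.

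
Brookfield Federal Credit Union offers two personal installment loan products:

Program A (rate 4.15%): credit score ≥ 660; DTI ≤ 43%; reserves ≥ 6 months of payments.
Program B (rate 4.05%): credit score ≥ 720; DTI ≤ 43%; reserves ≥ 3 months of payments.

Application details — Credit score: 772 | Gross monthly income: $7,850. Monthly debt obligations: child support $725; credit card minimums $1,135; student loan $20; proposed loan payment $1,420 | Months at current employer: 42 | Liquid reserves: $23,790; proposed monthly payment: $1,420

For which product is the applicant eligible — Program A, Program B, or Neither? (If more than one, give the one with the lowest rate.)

Total debts = (725 + 1,135 + 20 + 1,420) = 3,300; DTI = 3,300/7,850 = 42%.
Reserves = 23,790/1,420 = 16.8 months.
Program A: score 772 ≥ 660; DTI 42% ≤ 43%; reserves 16.8 ≥ 6 mo → qualifies.
Program B: score 772 ≥ 720; DTI 42% ≤ 43%; reserves 16.8 ≥ 3 mo → qualifies.
Qualifying: Program A, Program B. Lowest rate is 4.05% → Program B.

Program B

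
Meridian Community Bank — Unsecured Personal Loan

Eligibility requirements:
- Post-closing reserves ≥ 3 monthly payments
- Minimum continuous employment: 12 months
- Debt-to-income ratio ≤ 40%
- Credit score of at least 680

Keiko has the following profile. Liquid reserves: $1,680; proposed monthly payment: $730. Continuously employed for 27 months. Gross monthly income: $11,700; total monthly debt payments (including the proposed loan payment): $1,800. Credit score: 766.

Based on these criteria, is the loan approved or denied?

Denied

Reserves: 1,680 ÷ 730 = 2.3 months (below 3-month minimum)
Employment 27 ≥ 12 months
DTI: 1,800 ÷ 11,700 = 15.4%, within the 40% cap
Credit score 766 ≥ 680 (meets)
Fails on reserves.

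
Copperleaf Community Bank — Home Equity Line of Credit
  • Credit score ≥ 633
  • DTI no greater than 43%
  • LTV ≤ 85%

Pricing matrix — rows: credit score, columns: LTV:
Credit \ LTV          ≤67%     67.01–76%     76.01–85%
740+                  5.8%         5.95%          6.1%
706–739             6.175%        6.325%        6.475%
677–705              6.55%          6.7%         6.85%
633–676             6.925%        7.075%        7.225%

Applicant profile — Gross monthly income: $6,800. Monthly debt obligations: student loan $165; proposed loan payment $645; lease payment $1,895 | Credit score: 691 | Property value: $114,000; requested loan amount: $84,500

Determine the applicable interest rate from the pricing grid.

6.7%

Credit score 691 ≥ 633; Total monthly debts = (165 + 645 + 1,895) = 2,705. DTI: 2,705 ÷ 6,800 = 39.8%, within the 43% cap
LTV = 84,500/114,000 = 74.1% ≤ 85%
Score 691 is in the 677–705 band; LTV 74.1% is in the 67.01–76% band → 6.7%.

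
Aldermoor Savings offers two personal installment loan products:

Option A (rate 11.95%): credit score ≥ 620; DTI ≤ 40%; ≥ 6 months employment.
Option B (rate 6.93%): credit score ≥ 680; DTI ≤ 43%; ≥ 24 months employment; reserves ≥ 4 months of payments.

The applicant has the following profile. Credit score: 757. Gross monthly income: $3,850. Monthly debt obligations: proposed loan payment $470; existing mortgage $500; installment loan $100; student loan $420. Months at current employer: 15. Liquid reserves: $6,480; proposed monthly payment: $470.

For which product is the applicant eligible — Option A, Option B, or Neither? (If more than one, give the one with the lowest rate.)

Total debts = (470 + 500 + 100 + 420) = 1,490; DTI = 1,490/3,850 = 38.7%.
Reserves = 6,480/470 = 13.8 months.
Option A: score 757 ≥ 620; DTI 38.7% ≤ 40%; employment 15 ≥ 6 mo → qualifies.
Option B: score 757 ≥ 680; DTI 38.7% ≤ 43%; employment 15 < 24 mo; reserves 13.8 ≥ 4 mo → does not qualify.

Option A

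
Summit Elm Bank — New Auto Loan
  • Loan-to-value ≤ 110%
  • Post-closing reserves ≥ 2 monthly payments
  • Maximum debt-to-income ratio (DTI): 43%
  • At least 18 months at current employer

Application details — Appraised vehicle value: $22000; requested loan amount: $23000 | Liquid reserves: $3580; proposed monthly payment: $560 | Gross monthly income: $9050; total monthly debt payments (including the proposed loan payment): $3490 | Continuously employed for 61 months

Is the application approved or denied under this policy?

LTV = 23,000/22,000 = 104.5% ≤ 110%
Reserves = 3,580/560 = 6.4 months ≥ 2
DTI = 3,490/9,050 = 38.6% ≤ 43%
Employment 61 ≥ 18 months
All criteria satisfied.

Approved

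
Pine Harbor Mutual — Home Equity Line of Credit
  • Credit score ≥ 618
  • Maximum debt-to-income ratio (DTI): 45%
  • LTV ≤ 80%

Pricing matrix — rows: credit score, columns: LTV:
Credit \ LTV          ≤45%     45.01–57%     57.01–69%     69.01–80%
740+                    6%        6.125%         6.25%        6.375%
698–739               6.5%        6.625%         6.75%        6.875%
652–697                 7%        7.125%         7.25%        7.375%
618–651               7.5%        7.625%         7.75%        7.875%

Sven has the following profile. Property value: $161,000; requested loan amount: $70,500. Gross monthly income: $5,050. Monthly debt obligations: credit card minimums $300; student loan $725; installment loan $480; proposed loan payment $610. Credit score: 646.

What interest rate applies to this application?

7.5%

Credit score 646 ≥ 618; Total monthly debts = (300 + 725 + 480 + 610) = 2,115. DTI = 2,115/5,050 = 41.9% ≤ 45%
LTV: 70,500 ÷ 161,000 = 43.8%, within 80% cap
Score 646 is in the 618–651 band; LTV 43.8% is in the ≤45% band → 7.5%.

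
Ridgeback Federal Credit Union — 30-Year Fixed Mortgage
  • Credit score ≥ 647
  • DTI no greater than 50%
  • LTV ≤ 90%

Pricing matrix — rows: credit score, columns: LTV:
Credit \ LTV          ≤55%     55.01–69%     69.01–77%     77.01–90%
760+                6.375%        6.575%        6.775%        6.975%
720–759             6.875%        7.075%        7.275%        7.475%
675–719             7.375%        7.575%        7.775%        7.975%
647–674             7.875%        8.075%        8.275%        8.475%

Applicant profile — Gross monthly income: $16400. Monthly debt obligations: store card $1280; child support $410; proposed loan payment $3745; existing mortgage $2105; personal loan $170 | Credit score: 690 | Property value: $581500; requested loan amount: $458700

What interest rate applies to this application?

Credit score 690 ≥ 647; Total monthly debts = (1,280 + 410 + 3,745 + 2,105 + 170) = 7,710. DTI = 7,710/16,400 = 47% ≤ 50%
LTV: 458,700 ÷ 581,500 = 78.9%, within 90% cap
Row: 690 falls in 675–719. Column: 78.9% falls in 77.01–90%. Rate = 7.975%.

7.975%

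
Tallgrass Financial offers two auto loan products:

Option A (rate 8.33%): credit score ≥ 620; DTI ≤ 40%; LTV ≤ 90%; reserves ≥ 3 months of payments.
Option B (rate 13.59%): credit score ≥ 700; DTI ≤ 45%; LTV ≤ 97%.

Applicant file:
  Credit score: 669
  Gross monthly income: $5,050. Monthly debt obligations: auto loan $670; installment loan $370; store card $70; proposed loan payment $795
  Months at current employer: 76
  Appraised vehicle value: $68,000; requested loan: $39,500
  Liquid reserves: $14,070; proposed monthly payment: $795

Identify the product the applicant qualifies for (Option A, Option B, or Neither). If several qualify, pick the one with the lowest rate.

Total debts = (670 + 370 + 70 + 795) = 1,905; DTI = 1,905/5,050 = 37.7%.
LTV = 39,500/68,000 = 58.1%.
Reserves = 14,070/795 = 17.7 months.
Option A: score 669 ≥ 620; DTI 37.7% ≤ 40%; LTV 58.1% ≤ 90%; reserves 17.7 ≥ 3 mo → qualifies.
Option B: score 669 < 700; DTI 37.7% ≤ 45%; LTV 58.1% ≤ 97% → does not qualify.

Option A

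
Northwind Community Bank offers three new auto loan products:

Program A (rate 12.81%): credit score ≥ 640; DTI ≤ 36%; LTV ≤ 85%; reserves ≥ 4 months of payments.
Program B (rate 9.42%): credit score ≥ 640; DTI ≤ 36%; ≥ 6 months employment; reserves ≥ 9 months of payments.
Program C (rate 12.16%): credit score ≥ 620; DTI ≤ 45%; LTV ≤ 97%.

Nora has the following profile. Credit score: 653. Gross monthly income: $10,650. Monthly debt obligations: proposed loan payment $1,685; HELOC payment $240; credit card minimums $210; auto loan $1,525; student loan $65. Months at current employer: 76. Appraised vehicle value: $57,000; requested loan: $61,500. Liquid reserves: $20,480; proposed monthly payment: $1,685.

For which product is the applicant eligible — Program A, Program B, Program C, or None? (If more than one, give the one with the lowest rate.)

Total debts = (1,685 + 240 + 210 + 1,525 + 65) = 3,725; DTI = 3,725/10,650 = 35%.
LTV = 61,500/57,000 = 107.9%.
Reserves = 20,480/1,685 = 12.2 months.
Program A: score 653 ≥ 640; DTI 35% ≤ 36%; LTV 107.9% > 85%; reserves 12.2 ≥ 4 mo → does not qualify.
Program B: score 653 ≥ 640; DTI 35% ≤ 36%; employment 76 ≥ 6 mo; reserves 12.2 ≥ 9 mo → qualifies.
Program C: score 653 ≥ 620; DTI 35% ≤ 45%; LTV 107.9% > 97% → does not qualify.

Program B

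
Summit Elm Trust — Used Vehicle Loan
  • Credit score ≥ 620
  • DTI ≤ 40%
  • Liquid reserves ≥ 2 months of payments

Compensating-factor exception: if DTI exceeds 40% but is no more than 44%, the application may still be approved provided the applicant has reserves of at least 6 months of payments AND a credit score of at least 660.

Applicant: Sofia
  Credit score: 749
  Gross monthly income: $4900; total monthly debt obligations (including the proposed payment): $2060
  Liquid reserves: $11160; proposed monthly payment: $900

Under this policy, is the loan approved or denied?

Approved

Credit score 749 ≥ 620 (meets base)
DTI = 2,060/4,900 = 42% > 40% — standard DTI limit exceeded.
Reserves = 11,160/900 = 12.4 months ≥ 2
42% falls in the override range (40%–44%), so the compensating-factor test applies.
Reserves 12.4 ≥ 6 months; credit score 749 ≥ 660.
Both override conditions satisfied; DTI exception granted.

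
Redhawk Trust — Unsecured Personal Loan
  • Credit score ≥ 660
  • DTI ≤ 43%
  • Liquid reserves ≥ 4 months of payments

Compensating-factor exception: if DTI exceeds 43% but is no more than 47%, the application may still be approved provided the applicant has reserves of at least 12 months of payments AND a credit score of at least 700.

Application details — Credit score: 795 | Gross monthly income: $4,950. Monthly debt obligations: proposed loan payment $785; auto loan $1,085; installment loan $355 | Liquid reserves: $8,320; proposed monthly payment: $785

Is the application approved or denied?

Credit score 795 ≥ 660 (meets base)
Total debts = (785 + 1,085 + 355) = 2,225. DTI = 2,225/4,950 = 44.9% > 43% — standard DTI limit exceeded.
Reserves: 8,320 ÷ 785 = 10.6 months (meets 4-month minimum)
44.9% falls in the override range (43%–47%), so the compensating-factor test applies.
Override check — reserves: 10.6 mo (short of 12); score: 795 (ok).
Override conditions not both satisfied; exception does not apply.

Denied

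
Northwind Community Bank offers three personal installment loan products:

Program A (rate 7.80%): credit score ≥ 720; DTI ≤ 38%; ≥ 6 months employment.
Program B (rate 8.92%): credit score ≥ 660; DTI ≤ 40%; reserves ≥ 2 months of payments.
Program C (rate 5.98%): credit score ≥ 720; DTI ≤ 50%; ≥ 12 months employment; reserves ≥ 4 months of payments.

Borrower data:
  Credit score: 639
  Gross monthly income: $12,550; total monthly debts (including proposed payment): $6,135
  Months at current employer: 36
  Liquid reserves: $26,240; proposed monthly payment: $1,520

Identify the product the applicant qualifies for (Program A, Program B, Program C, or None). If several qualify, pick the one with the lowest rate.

None

DTI = 6,135/12,550 = 48.9%.
Reserves = 26,240/1,520 = 17.3 months.
Program A: score 639 < 720; DTI 48.9% > 38%; employment 36 ≥ 6 mo → does not qualify.
Program B: score 639 < 660; DTI 48.9% > 40%; reserves 17.3 ≥ 2 mo → does not qualify.
Program C: score 639 < 720; DTI 48.9% ≤ 50%; employment 36 ≥ 12 mo; reserves 17.3 ≥ 4 mo → does not qualify.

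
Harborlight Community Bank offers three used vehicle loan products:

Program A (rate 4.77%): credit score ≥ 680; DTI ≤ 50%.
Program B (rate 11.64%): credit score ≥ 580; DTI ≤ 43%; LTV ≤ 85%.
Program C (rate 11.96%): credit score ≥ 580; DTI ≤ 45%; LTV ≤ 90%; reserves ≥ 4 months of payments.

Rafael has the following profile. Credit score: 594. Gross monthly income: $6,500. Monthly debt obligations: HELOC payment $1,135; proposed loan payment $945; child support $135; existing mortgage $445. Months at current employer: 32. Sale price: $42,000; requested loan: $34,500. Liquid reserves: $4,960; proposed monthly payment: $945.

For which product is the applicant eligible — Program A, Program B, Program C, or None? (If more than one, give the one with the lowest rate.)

Total debts = (1,135 + 945 + 135 + 445) = 2,660; DTI = 2,660/6,500 = 40.9%.
LTV = 34,500/42,000 = 82.1%.
Reserves = 4,960/945 = 5.2 months.
Program A: score 594 < 680; DTI 40.9% ≤ 50% → does not qualify.
Program B: score 594 ≥ 580; DTI 40.9% ≤ 43%; LTV 82.1% ≤ 85% → qualifies.
Program C: score 594 ≥ 580; DTI 40.9% ≤ 45%; LTV 82.1% ≤ 90%; reserves 5.2 ≥ 4 mo → qualifies.
Qualifying: Program B, Program C. Lowest rate is 11.64% → Program B.

Program B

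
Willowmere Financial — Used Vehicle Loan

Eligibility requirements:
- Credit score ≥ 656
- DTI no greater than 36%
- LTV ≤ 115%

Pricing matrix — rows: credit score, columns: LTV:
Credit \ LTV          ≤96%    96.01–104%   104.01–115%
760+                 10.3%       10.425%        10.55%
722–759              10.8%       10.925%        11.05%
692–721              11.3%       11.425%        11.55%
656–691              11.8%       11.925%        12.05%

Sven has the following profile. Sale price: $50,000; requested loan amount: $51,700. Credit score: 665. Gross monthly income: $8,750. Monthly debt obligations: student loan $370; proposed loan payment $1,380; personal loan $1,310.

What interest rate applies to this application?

Credit score 665 ≥ 656; Total monthly debts = (370 + 1,380 + 1,310) = 3,060. Debt-to-income = 3,060/8,750 = 35% — meets 36% limit
LTV = 51,700/50,000 = 103.4% ≤ 115%
Score 665 is in the 656–691 band; LTV 103.4% is in the 96.01–104% band → 11.925%.

11.925%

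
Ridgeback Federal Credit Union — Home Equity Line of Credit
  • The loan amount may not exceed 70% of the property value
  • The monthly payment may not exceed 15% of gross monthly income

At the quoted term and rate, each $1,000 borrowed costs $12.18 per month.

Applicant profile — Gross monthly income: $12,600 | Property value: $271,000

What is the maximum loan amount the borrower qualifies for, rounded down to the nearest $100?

Payment cap: 15% × $12,600 = $1,890/month.
At $12.18 per $1,000, that supports 1,890/12.18 × 1,000 ≈ $155,172 → $155,100.
LTV cap: 70% × $271,000 = $189,700 → $189,700.
Binding constraint: payment-to-income.

$155,100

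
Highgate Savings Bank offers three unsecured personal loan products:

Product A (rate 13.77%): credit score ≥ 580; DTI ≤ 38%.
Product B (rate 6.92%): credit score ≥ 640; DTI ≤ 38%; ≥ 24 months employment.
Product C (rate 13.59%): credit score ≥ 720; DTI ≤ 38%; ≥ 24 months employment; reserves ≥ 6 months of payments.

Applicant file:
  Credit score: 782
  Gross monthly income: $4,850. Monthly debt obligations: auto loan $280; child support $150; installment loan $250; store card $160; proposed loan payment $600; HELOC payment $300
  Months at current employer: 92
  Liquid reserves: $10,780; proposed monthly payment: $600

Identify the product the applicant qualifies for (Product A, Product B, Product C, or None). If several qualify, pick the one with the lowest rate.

Total debts = (280 + 150 + 250 + 160 + 600 + 300) = 1,740; DTI = 1,740/4,850 = 35.9%.
Reserves = 10,780/600 = 18.0 months.
Product A: score 782 ≥ 580; DTI 35.9% ≤ 38% → qualifies.
Product B: score 782 ≥ 640; DTI 35.9% ≤ 38%; employment 92 ≥ 24 mo → qualifies.
Product C: score 782 ≥ 720; DTI 35.9% ≤ 38%; employment 92 ≥ 24 mo; reserves 18.0 ≥ 6 mo → qualifies.
Qualifying: Product A, Product B, Product C. Lowest rate is 6.92% → Product B.

Product B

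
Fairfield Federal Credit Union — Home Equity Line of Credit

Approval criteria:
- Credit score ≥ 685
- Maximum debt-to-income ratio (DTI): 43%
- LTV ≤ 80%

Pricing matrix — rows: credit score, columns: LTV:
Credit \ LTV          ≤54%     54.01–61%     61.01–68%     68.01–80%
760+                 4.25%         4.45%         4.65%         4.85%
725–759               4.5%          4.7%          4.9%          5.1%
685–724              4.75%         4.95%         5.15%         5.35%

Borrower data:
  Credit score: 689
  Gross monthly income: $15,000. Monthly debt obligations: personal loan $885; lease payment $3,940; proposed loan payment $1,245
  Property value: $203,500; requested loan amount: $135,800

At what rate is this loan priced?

Credit score 689 ≥ 685; Total monthly debts = (885 + 3,940 + 1,245) = 6,070. DTI = 6,070/15,000 = 40.5% ≤ 43%
LTV = 135,800/203,500 = 66.7% ≤ 80%
Row: 689 falls in 685–724. Column: 66.7% falls in 61.01–68%. Rate = 5.15%.

5.15%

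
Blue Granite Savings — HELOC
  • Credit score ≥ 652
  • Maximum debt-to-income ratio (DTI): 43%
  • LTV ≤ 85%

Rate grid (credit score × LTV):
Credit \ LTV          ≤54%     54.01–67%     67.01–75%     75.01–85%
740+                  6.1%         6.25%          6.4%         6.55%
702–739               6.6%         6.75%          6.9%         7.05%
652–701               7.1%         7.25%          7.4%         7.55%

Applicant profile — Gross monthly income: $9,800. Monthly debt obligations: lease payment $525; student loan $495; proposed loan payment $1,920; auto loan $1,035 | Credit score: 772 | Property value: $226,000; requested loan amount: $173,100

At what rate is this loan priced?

Credit score 772 ≥ 652; Total monthly debts = (525 + 495 + 1,920 + 1,035) = 3,975. DTI: 3,975 ÷ 9,800 = 40.6%, within the 43% cap
LTV: 173,100 ÷ 226,000 = 76.6%, within 85% cap
Score 772 is in the 740+ band; LTV 76.6% is in the 75.01–85% band → 6.55%.

6.55%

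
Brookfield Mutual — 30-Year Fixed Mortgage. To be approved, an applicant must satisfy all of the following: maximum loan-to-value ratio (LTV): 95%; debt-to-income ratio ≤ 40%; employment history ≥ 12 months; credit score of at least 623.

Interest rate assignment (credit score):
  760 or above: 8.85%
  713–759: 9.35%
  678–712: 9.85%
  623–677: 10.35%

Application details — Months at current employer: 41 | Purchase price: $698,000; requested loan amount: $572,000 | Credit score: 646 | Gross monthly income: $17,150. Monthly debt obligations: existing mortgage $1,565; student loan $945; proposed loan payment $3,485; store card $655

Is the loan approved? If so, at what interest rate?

Approved at 10.35%

Credit score 646 ≥ 623 (meets minimum)
Employment 41 ≥ 12 months
LTV = 572,000/698,000 = 81.9% ≤ 95%
Total monthly debts = (1,565 + 945 + 3,485 + 655) = 6,650. Debt-to-income = 6,650/17,150 = 38.8% — meets 40% limit
All requirements met. Score 646 falls in the 623–677 tier → 10.35%.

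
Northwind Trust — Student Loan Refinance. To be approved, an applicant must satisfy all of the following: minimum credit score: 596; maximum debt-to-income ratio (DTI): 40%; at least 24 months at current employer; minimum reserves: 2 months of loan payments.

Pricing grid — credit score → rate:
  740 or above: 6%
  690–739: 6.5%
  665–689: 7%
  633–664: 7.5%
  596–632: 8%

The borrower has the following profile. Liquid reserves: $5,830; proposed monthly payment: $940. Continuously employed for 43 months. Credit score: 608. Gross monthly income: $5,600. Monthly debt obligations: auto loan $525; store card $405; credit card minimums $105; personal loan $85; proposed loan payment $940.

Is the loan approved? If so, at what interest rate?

Credit score 608 ≥ 596 (meets minimum)
Employment 43 ≥ 24 months
Reserves: 5,830 ÷ 940 = 6.2 months (meets 2-month minimum)
Total monthly debts = (525 + 405 + 105 + 85 + 940) = 2,060. DTI: 2,060 ÷ 5,600 = 36.8%, within the 40% cap
All requirements met. Score 608 falls in the 596–632 tier → 8%.

Approved at 8%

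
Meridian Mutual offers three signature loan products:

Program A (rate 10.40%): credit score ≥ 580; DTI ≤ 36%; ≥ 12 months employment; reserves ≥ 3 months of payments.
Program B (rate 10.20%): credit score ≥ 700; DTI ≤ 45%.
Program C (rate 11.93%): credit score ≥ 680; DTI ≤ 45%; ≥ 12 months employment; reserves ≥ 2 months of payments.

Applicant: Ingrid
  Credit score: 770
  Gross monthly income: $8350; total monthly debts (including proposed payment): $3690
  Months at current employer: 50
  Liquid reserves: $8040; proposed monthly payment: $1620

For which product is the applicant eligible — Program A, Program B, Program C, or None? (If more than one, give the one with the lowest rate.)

DTI = 3,690/8,350 = 44.2%.
Reserves = 8,040/1,620 = 5.0 months.
Program A: score 770 ≥ 580; DTI 44.2% > 36%; employment 50 ≥ 12 mo; reserves 5.0 ≥ 3 mo → does not qualify.
Program B: score 770 ≥ 700; DTI 44.2% ≤ 45% → qualifies.
Program C: score 770 ≥ 680; DTI 44.2% ≤ 45%; employment 50 ≥ 12 mo; reserves 5.0 ≥ 2 mo → qualifies.
Qualifying: Program B, Program C. Lowest rate is 10.20% → Program B.

Program B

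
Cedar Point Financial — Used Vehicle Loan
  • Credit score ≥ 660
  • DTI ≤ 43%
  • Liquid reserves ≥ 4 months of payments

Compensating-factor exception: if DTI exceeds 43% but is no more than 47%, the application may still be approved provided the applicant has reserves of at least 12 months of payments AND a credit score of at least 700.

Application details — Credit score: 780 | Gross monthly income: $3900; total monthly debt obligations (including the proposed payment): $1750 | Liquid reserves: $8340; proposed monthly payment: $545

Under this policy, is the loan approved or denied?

Approved

Credit score 780 ≥ 660 (meets base)
DTI = 1,750/3,900 = 44.9% > 43% — standard DTI limit exceeded.
Reserves: 8,340 ÷ 545 = 15.3 months (meets 4-month minimum)
44.9% falls in the override range (43%–47%), so the compensating-factor test applies.
Override check — reserves: 15.3 mo (ok); score: 780 (ok).
Both compensating conditions met → exception applies.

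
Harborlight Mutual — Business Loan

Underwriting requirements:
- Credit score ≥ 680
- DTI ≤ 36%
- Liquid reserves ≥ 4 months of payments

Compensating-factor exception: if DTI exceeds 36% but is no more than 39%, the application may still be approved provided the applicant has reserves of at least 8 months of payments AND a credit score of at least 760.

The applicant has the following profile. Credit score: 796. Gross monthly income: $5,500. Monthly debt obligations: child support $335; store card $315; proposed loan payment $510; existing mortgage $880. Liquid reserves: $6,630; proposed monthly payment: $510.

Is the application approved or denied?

Approved

Credit score 796 ≥ 680 (meets base)
Total debts = (335 + 315 + 510 + 880) = 2,040. DTI: 2,040 ÷ 5,500 = 37.1%, over the 36% base limit.
Liquid reserves cover 6,630/510 = 13.0 months — ≥ 4 required
37.1% falls in the override range (36%–39%), so the compensating-factor test applies.
Reserves 13.0 ≥ 8 months; credit score 796 ≥ 760.
Both compensating conditions met → exception applies.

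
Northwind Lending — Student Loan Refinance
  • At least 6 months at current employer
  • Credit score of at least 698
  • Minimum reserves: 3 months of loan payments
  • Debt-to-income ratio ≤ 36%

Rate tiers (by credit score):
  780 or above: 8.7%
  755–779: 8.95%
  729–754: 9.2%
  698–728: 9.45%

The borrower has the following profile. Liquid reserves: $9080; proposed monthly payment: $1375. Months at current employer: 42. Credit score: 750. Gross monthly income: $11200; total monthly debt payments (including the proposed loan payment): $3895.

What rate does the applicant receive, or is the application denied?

Credit score 750 ≥ 698 (meets minimum)
Employment 42 ≥ 6 months
Liquid reserves cover 9,080/1,375 = 6.6 months — ≥ 3 required
DTI = 3,895/11,200 = 34.8% ≤ 36%
All requirements met. Score 750 falls in the 729–754 tier → 9.2%.

Approved at 9.2%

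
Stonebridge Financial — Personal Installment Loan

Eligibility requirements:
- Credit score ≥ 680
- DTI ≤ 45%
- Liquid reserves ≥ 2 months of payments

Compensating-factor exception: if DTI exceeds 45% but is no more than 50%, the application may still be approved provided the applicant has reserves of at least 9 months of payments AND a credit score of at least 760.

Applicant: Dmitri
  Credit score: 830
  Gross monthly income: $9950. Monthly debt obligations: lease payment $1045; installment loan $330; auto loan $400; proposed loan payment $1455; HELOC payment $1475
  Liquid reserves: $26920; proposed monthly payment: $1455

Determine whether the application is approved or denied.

Approved

Credit score 830 ≥ 680 (meets base)
Total debts = (1,045 + 330 + 400 + 1,455 + 1,475) = 4,705. DTI = 4,705/9,950 = 47.3% > 45% — standard DTI limit exceeded.
Reserves = 26,920/1,455 = 18.5 months ≥ 2
47.3% falls in the override range (45%–50%), so the compensating-factor test applies.
Reserves 18.5 ≥ 9 months; credit score 830 ≥ 760.
Both override conditions satisfied; DTI exception granted.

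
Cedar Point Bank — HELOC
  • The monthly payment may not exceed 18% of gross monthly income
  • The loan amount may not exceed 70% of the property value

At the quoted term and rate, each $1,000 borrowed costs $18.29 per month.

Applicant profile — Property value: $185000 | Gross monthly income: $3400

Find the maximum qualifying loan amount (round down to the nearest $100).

Payment cap: 18% × $3,400 = $612/month.
At $18.29 per $1,000, that supports 612/18.29 × 1,000 ≈ $33,460 → $33,400.
LTV cap: 70% × $185,000 = $129,500 → $129,500.
Binding constraint: payment-to-income.

$33,400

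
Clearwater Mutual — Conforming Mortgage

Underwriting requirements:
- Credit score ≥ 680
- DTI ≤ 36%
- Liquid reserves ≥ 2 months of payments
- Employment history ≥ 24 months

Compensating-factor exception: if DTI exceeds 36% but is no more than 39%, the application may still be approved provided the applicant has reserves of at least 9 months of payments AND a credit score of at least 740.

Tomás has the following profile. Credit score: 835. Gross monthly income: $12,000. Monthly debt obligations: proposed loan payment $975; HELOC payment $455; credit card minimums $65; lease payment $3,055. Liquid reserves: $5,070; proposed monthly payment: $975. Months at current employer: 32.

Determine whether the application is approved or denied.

Denied

Credit score 835 ≥ 680 (meets base)
Total debts = (975 + 455 + 65 + 3,055) = 4,550. DTI: 4,550 ÷ 12,000 = 37.9%, over the 36% base limit.
Liquid reserves cover 5,070/975 = 5.2 months — ≥ 2 required
Employment 32 ≥ 24 months
37.9% falls in the override range (36%–39%), so the compensating-factor test applies.
Reserves 5.2 < 9 months; credit score 835 ≥ 740.
Override conditions not both satisfied; exception does not apply.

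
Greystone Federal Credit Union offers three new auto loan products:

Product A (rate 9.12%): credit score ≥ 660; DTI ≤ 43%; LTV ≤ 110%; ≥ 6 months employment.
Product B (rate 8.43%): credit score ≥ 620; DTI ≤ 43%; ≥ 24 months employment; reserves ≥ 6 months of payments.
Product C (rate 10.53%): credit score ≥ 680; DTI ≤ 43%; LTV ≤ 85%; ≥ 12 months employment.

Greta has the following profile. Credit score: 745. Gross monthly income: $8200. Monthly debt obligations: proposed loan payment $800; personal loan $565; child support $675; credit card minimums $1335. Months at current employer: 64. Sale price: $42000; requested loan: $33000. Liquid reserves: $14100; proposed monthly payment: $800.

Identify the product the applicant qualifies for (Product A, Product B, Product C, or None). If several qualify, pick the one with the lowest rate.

Product B

Total debts = (800 + 565 + 675 + 1,335) = 3,375; DTI = 3,375/8,200 = 41.2%.
LTV = 33,000/42,000 = 78.6%.
Reserves = 14,100/800 = 17.6 months.
Product A: score 745 ≥ 660; DTI 41.2% ≤ 43%; LTV 78.6% ≤ 110%; employment 64 ≥ 6 mo → qualifies.
Product B: score 745 ≥ 620; DTI 41.2% ≤ 43%; employment 64 ≥ 24 mo; reserves 17.6 ≥ 6 mo → qualifies.
Product C: score 745 ≥ 680; DTI 41.2% ≤ 43%; LTV 78.6% ≤ 85%; employment 64 ≥ 12 mo → qualifies.
Qualifying: Product A, Product B, Product C. Lowest rate is 8.43% → Product B.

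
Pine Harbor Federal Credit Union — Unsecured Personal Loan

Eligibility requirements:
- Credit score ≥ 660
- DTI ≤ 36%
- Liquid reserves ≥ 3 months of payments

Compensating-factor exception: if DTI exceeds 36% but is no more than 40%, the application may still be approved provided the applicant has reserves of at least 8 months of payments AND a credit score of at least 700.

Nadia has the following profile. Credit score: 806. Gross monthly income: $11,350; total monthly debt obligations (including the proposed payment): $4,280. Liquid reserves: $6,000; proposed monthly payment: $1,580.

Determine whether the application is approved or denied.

Denied

Credit score 806 ≥ 660 (meets base)
DTI = 4,280/11,350 = 37.7% > 36% — standard DTI limit exceeded.
Reserves: 6,000 ÷ 1,580 = 3.8 months (meets 3-month minimum)
DTI 37.7% is within the 36%–40% exception band; checking compensating factors.
Reserves 3.8 < 8 months; credit score 806 ≥ 700.
Override conditions not both satisfied; exception does not apply.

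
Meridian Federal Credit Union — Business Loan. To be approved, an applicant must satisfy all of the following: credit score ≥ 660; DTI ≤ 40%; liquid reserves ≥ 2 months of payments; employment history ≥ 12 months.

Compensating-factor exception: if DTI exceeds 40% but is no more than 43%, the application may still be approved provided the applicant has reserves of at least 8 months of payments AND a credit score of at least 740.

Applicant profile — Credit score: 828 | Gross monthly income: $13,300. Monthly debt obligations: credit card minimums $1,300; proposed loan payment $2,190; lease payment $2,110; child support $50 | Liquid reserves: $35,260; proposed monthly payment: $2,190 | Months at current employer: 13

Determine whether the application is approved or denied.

Credit score 828 ≥ 660 (meets base)
Total debts = (1,300 + 2,190 + 2,110 + 50) = 5,650. DTI = 5,650/13,300 = 42.5% > 40% — standard DTI limit exceeded.
Liquid reserves cover 35,260/2,190 = 16.1 months — ≥ 2 required
Employment 13 ≥ 12 months
DTI 42.5% is within the 40%–43% exception band; checking compensating factors.
Override check — reserves: 16.1 mo (ok); score: 828 (ok).
Both override conditions satisfied; DTI exception granted.

Approved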